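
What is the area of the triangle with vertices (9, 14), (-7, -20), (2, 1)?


Area = |x1(y2-y3) + x2(y3-y1) + x3(y1-y2)| / 2
= |9*(-20-1) + -7*(1-14) + 2*(14--20)| / 2
= 15

15


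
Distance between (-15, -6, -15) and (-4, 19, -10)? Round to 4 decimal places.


d = sqrt((-4--15)^2 + (19--6)^2 + (-10--15)^2) = 27.7669

27.7669


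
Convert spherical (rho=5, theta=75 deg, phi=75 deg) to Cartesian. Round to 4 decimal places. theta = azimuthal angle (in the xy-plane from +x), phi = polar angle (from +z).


x = 5 * sin(75) * cos(75) = 1.25
y = 5 * sin(75) * sin(75) = 4.6651
z = 5 * cos(75) = 1.2941

(1.25, 4.6651, 1.2941)


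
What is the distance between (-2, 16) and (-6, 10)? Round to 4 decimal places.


d = sqrt((-6--2)^2 + (10-16)^2) = 7.2111

7.2111


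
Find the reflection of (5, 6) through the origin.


Reflection through origin: (x, y) -> (-x, -y)
(5, 6) -> (-5, -6)

(-5, -6)


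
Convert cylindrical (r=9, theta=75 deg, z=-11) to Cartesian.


x = 9 * cos(75) = 2.3294
y = 9 * sin(75) = 8.6933
z = -11

(2.3294, 8.6933, -11)


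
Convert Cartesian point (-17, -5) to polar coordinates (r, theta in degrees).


r = sqrt((-17)^2 + (-5)^2) = 17.72
theta = atan2(-5, -17) = 196.3895 degrees

r = 17.72, theta = 196.3895 degrees


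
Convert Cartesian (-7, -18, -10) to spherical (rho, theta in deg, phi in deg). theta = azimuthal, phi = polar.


rho = sqrt((-7)^2 + (-18)^2 + (-10)^2) = 21.7486
theta = atan2(-18, -7) = 248.7495 deg
phi = acos(-10/21.7486) = 117.3742 deg

rho = 21.7486, theta = 248.7495 deg, phi = 117.3742 deg


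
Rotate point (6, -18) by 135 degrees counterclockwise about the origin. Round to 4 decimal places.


x' = 6*cos(135) - -18*sin(135) = 8.4853
y' = 6*sin(135) + -18*cos(135) = 16.9706

(8.4853, 16.9706)


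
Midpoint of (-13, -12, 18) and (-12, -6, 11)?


Midpoint = ((-13+-12)/2, (-12+-6)/2, (18+11)/2) = (-12.5, -9, 14.5)

(-12.5, -9, 14.5)


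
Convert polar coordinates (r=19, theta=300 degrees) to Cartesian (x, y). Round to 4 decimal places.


x = 19 * cos(300) = 9.5
y = 19 * sin(300) = -16.4545

(9.5, -16.4545)


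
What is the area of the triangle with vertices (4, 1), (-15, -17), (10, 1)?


Area = |x1(y2-y3) + x2(y3-y1) + x3(y1-y2)| / 2
= |4*(-17-1) + -15*(1-1) + 10*(1--17)| / 2
= 54

54


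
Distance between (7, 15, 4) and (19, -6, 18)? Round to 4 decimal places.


d = sqrt((19-7)^2 + (-6-15)^2 + (18-4)^2) = 27.9464

27.9464


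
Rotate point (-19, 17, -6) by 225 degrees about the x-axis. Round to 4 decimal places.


x' = -19
y' = 17*cos(225) - -6*sin(225) = -16.2635
z' = 17*sin(225) + -6*cos(225) = -7.7782

(-19, -16.2635, -7.7782)


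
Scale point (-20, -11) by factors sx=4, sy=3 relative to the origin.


Scaling: (x*sx, y*sy) = (-20*4, -11*3) = (-80, -33)

(-80, -33)


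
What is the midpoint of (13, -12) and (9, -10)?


Midpoint = ((13+9)/2, (-12+-10)/2) = (11, -11)

(11, -11)


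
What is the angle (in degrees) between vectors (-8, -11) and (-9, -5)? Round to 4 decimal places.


dot = -8*-9 + -11*-5 = 127
|u| = 13.6015, |v| = 10.2956
cos(angle) = 0.9069
angle = 24.918 degrees

24.918 degrees


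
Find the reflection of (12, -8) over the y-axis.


Reflection across y-axis: (x, y) -> (-x, y)
(12, -8) -> (-12, -8)

(-12, -8)


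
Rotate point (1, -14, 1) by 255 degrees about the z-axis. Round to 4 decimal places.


x' = 1*cos(255) - -14*sin(255) = -13.7818
y' = 1*sin(255) + -14*cos(255) = 2.6575
z' = 1

(-13.7818, 2.6575, 1)


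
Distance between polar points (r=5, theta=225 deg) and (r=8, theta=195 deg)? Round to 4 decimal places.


d = sqrt(r1^2 + r2^2 - 2*r1*r2*cos(t2-t1))
d = sqrt(5^2 + 8^2 - 2*5*8*cos(195-225)) = 4.4405

4.4405


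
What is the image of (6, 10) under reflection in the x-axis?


Reflection across x-axis: (x, y) -> (x, -y)
(6, 10) -> (6, -10)

(6, -10)


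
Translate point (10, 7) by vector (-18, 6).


Translation: (x+dx, y+dy) = (10+-18, 7+6) = (-8, 13)

(-8, 13)


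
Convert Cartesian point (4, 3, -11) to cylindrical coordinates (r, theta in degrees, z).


r = sqrt(4^2 + 3^2) = 5
theta = atan2(3, 4) = 36.8699 deg
z = -11

r = 5, theta = 36.8699 deg, z = -11


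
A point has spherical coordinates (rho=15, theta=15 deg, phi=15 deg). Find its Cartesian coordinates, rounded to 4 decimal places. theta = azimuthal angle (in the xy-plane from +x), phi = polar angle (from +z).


x = 15 * sin(15) * cos(15) = 3.75
y = 15 * sin(15) * sin(15) = 1.0048
z = 15 * cos(15) = 14.4889

(3.75, 1.0048, 14.4889)


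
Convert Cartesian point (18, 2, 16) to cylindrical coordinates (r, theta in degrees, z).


r = sqrt(18^2 + 2^2) = 18.1108
theta = atan2(2, 18) = 6.3402 deg
z = 16

r = 18.1108, theta = 6.3402 deg, z = 16


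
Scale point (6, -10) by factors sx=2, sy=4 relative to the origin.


Scaling: (x*sx, y*sy) = (6*2, -10*4) = (12, -40)

(12, -40)


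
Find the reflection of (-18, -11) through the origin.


Reflection through origin: (x, y) -> (-x, -y)
(-18, -11) -> (18, 11)

(18, 11)


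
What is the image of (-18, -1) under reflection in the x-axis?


Reflection across x-axis: (x, y) -> (x, -y)
(-18, -1) -> (-18, 1)

(-18, 1)


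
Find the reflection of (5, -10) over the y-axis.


Reflection across y-axis: (x, y) -> (-x, y)
(5, -10) -> (-5, -10)

(-5, -10)


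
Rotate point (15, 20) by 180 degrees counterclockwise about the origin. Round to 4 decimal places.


x' = 15*cos(180) - 20*sin(180) = -15
y' = 15*sin(180) + 20*cos(180) = -20

(-15, -20)


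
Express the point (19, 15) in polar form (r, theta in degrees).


r = sqrt(19^2 + 15^2) = 24.2074
theta = atan2(15, 19) = 38.2902 degrees

r = 24.2074, theta = 38.2902 degrees


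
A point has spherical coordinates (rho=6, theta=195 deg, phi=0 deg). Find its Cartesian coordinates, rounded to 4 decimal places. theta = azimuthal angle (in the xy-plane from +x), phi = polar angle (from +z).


x = 6 * sin(0) * cos(195) = 0
y = 6 * sin(0) * sin(195) = 0
z = 6 * cos(0) = 6

(0, 0, 6)


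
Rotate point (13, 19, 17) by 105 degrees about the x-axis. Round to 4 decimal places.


x' = 13
y' = 19*cos(105) - 17*sin(105) = -21.3383
z' = 19*sin(105) + 17*cos(105) = 13.9527

(13, -21.3383, 13.9527)


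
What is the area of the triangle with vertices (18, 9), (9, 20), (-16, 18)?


Area = |x1(y2-y3) + x2(y3-y1) + x3(y1-y2)| / 2
= |18*(20-18) + 9*(18-9) + -16*(9-20)| / 2
= 146.5

146.5


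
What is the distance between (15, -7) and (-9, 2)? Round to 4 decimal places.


d = sqrt((-9-15)^2 + (2--7)^2) = 25.632

25.632


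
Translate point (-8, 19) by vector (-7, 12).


Translation: (x+dx, y+dy) = (-8+-7, 19+12) = (-15, 31)

(-15, 31)


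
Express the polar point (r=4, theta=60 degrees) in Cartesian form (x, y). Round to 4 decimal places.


x = 4 * cos(60) = 2
y = 4 * sin(60) = 3.4641

(2, 3.4641)


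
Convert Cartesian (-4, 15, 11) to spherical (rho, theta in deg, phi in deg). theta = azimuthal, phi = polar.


rho = sqrt((-4)^2 + 15^2 + 11^2) = 19.0263
theta = atan2(15, -4) = 104.9314 deg
phi = acos(11/19.0263) = 54.6797 deg

rho = 19.0263, theta = 104.9314 deg, phi = 54.6797 deg


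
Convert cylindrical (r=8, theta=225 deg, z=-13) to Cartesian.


x = 8 * cos(225) = -5.6569
y = 8 * sin(225) = -5.6569
z = -13

(-5.6569, -5.6569, -13)


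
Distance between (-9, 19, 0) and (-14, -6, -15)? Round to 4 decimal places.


d = sqrt((-14--9)^2 + (-6-19)^2 + (-15-0)^2) = 29.5804

29.5804


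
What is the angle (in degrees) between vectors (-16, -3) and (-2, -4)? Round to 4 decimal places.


dot = -16*-2 + -3*-4 = 44
|u| = 16.2788, |v| = 4.4721
cos(angle) = 0.6044
angle = 52.8153 degrees

52.8153 degrees


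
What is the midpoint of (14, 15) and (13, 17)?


Midpoint = ((14+13)/2, (15+17)/2) = (13.5, 16)

(13.5, 16)


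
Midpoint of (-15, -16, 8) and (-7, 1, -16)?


Midpoint = ((-15+-7)/2, (-16+1)/2, (8+-16)/2) = (-11, -7.5, -4)

(-11, -7.5, -4)


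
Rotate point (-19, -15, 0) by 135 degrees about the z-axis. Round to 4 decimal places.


x' = -19*cos(135) - -15*sin(135) = 24.0416
y' = -19*sin(135) + -15*cos(135) = -2.8284
z' = 0

(24.0416, -2.8284, 0)


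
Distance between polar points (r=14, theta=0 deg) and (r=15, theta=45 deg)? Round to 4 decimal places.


d = sqrt(r1^2 + r2^2 - 2*r1*r2*cos(t2-t1))
d = sqrt(14^2 + 15^2 - 2*14*15*cos(45-0)) = 11.1362

11.1362


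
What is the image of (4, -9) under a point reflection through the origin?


Reflection through origin: (x, y) -> (-x, -y)
(4, -9) -> (-4, 9)

(-4, 9)


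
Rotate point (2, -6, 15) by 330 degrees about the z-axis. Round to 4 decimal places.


x' = 2*cos(330) - -6*sin(330) = -1.2679
y' = 2*sin(330) + -6*cos(330) = -6.1962
z' = 15

(-1.2679, -6.1962, 15)


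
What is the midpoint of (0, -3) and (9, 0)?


Midpoint = ((0+9)/2, (-3+0)/2) = (4.5, -1.5)

(4.5, -1.5)


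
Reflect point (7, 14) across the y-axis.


Reflection across y-axis: (x, y) -> (-x, y)
(7, 14) -> (-7, 14)

(-7, 14)


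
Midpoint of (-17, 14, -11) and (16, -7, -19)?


Midpoint = ((-17+16)/2, (14+-7)/2, (-11+-19)/2) = (-0.5, 3.5, -15)

(-0.5, 3.5, -15)


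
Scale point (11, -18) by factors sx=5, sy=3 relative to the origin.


Scaling: (x*sx, y*sy) = (11*5, -18*3) = (55, -54)

(55, -54)


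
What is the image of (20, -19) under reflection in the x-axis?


Reflection across x-axis: (x, y) -> (x, -y)
(20, -19) -> (20, 19)

(20, 19)


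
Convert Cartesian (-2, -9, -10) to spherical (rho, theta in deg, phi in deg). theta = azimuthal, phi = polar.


rho = sqrt((-2)^2 + (-9)^2 + (-10)^2) = 13.6015
theta = atan2(-9, -2) = 257.4712 deg
phi = acos(-10/13.6015) = 137.3254 deg

rho = 13.6015, theta = 257.4712 deg, phi = 137.3254 deg


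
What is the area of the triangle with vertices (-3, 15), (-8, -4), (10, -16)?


Area = |x1(y2-y3) + x2(y3-y1) + x3(y1-y2)| / 2
= |-3*(-4--16) + -8*(-16-15) + 10*(15--4)| / 2
= 201

201


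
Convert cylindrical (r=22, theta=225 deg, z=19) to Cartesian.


x = 22 * cos(225) = -15.5563
y = 22 * sin(225) = -15.5563
z = 19

(-15.5563, -15.5563, 19)


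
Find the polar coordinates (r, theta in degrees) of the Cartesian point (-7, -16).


r = sqrt((-7)^2 + (-16)^2) = 17.4642
theta = atan2(-16, -7) = 246.3706 degrees

r = 17.4642, theta = 246.3706 degrees


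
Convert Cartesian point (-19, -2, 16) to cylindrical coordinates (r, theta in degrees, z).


r = sqrt((-19)^2 + (-2)^2) = 19.105
theta = atan2(-2, -19) = 186.009 deg
z = 16

r = 19.105, theta = 186.009 deg, z = 16


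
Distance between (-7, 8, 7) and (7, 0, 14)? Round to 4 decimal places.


d = sqrt((7--7)^2 + (0-8)^2 + (14-7)^2) = 17.5784

17.5784


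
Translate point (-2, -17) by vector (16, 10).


Translation: (x+dx, y+dy) = (-2+16, -17+10) = (14, -7)

(14, -7)


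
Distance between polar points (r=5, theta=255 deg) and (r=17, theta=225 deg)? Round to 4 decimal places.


d = sqrt(r1^2 + r2^2 - 2*r1*r2*cos(t2-t1))
d = sqrt(5^2 + 17^2 - 2*5*17*cos(225-255)) = 12.9142

12.9142


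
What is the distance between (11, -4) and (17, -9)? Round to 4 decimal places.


d = sqrt((17-11)^2 + (-9--4)^2) = 7.8102

7.8102


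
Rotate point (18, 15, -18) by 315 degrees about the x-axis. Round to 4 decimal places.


x' = 18
y' = 15*cos(315) - -18*sin(315) = -2.1213
z' = 15*sin(315) + -18*cos(315) = -23.3345

(18, -2.1213, -23.3345)


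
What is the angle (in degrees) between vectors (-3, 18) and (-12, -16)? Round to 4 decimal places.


dot = -3*-12 + 18*-16 = -252
|u| = 18.2483, |v| = 20
cos(angle) = -0.6905
angle = 133.6678 degrees

133.6678 degrees


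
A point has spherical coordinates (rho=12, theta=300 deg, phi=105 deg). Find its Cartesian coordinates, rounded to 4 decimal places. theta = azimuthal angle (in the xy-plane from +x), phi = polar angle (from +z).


x = 12 * sin(105) * cos(300) = 5.7956
y = 12 * sin(105) * sin(300) = -10.0382
z = 12 * cos(105) = -3.1058

(5.7956, -10.0382, -3.1058)


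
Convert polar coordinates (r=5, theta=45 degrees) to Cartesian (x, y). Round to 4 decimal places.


x = 5 * cos(45) = 3.5355
y = 5 * sin(45) = 3.5355

(3.5355, 3.5355)


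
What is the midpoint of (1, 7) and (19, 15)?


Midpoint = ((1+19)/2, (7+15)/2) = (10, 11)

(10, 11)


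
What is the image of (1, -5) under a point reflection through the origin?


Reflection through origin: (x, y) -> (-x, -y)
(1, -5) -> (-1, 5)

(-1, 5)


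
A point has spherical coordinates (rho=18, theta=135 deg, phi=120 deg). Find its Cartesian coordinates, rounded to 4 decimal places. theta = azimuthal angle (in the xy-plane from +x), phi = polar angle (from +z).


x = 18 * sin(120) * cos(135) = -11.0227
y = 18 * sin(120) * sin(135) = 11.0227
z = 18 * cos(120) = -9

(-11.0227, 11.0227, -9)


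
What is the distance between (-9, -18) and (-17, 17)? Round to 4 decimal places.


d = sqrt((-17--9)^2 + (17--18)^2) = 35.9026

35.9026


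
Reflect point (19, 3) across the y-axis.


Reflection across y-axis: (x, y) -> (-x, y)
(19, 3) -> (-19, 3)

(-19, 3)


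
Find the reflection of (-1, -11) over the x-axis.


Reflection across x-axis: (x, y) -> (x, -y)
(-1, -11) -> (-1, 11)

(-1, 11)


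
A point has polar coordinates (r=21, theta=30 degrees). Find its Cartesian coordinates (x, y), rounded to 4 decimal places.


x = 21 * cos(30) = 18.1865
y = 21 * sin(30) = 10.5

(18.1865, 10.5)


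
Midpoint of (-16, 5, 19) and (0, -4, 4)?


Midpoint = ((-16+0)/2, (5+-4)/2, (19+4)/2) = (-8, 0.5, 11.5)

(-8, 0.5, 11.5)


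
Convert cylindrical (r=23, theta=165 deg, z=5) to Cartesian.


x = 23 * cos(165) = -22.2163
y = 23 * sin(165) = 5.9528
z = 5

(-22.2163, 5.9528, 5)


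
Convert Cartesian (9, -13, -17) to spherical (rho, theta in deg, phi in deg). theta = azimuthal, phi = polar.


rho = sqrt(9^2 + (-13)^2 + (-17)^2) = 23.2164
theta = atan2(-13, 9) = 304.6952 deg
phi = acos(-17/23.2164) = 137.0747 deg

rho = 23.2164, theta = 304.6952 deg, phi = 137.0747 deg


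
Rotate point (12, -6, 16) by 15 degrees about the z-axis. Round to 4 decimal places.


x' = 12*cos(15) - -6*sin(15) = 13.144
y' = 12*sin(15) + -6*cos(15) = -2.6897
z' = 16

(13.144, -2.6897, 16)


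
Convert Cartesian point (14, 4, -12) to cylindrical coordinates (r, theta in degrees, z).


r = sqrt(14^2 + 4^2) = 14.5602
theta = atan2(4, 14) = 15.9454 deg
z = -12

r = 14.5602, theta = 15.9454 deg, z = -12


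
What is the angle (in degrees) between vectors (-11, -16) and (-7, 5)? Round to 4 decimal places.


dot = -11*-7 + -16*5 = -3
|u| = 19.4165, |v| = 8.6023
cos(angle) = -0.018
angle = 91.0292 degrees

91.0292 degrees


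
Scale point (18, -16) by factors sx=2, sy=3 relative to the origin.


Scaling: (x*sx, y*sy) = (18*2, -16*3) = (36, -48)

(36, -48)


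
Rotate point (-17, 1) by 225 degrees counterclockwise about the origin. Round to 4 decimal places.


x' = -17*cos(225) - 1*sin(225) = 12.7279
y' = -17*sin(225) + 1*cos(225) = 11.3137

(12.7279, 11.3137)


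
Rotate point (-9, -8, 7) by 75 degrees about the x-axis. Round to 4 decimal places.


x' = -9
y' = -8*cos(75) - 7*sin(75) = -8.832
z' = -8*sin(75) + 7*cos(75) = -5.9157

(-9, -8.832, -5.9157)


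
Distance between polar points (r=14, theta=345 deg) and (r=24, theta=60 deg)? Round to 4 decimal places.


d = sqrt(r1^2 + r2^2 - 2*r1*r2*cos(t2-t1))
d = sqrt(14^2 + 24^2 - 2*14*24*cos(60-345)) = 24.4555

24.4555


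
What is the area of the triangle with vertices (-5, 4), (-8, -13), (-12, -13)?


Area = |x1(y2-y3) + x2(y3-y1) + x3(y1-y2)| / 2
= |-5*(-13--13) + -8*(-13-4) + -12*(4--13)| / 2
= 34

34


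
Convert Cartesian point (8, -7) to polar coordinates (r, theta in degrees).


r = sqrt(8^2 + (-7)^2) = 10.6301
theta = atan2(-7, 8) = 318.8141 degrees

r = 10.6301, theta = 318.8141 degrees


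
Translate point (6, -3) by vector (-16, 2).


Translation: (x+dx, y+dy) = (6+-16, -3+2) = (-10, -1)

(-10, -1)


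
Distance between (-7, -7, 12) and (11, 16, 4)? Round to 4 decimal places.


d = sqrt((11--7)^2 + (16--7)^2 + (4-12)^2) = 30.282

30.282


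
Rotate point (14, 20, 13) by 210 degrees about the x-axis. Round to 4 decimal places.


x' = 14
y' = 20*cos(210) - 13*sin(210) = -10.8205
z' = 20*sin(210) + 13*cos(210) = -21.2583

(14, -10.8205, -21.2583)


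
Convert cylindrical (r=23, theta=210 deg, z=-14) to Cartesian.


x = 23 * cos(210) = -19.9186
y = 23 * sin(210) = -11.5
z = -14

(-19.9186, -11.5, -14)


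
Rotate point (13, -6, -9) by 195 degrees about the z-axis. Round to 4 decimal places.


x' = 13*cos(195) - -6*sin(195) = -14.11
y' = 13*sin(195) + -6*cos(195) = 2.4309
z' = -9

(-14.11, 2.4309, -9)


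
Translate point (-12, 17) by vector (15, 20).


Translation: (x+dx, y+dy) = (-12+15, 17+20) = (3, 37)

(3, 37)


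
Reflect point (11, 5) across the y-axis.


Reflection across y-axis: (x, y) -> (-x, y)
(11, 5) -> (-11, 5)

(-11, 5)


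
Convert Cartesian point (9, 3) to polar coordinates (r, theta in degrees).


r = sqrt(9^2 + 3^2) = 9.4868
theta = atan2(3, 9) = 18.4349 degrees

r = 9.4868, theta = 18.4349 degrees


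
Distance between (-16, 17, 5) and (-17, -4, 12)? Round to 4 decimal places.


d = sqrt((-17--16)^2 + (-4-17)^2 + (12-5)^2) = 22.1585

22.1585


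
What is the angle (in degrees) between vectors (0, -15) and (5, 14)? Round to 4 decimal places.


dot = 0*5 + -15*14 = -210
|u| = 15, |v| = 14.8661
cos(angle) = -0.9417
angle = 160.3462 degrees

160.3462 degrees


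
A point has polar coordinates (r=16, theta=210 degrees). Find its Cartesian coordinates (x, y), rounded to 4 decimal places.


x = 16 * cos(210) = -13.8564
y = 16 * sin(210) = -8

(-13.8564, -8)


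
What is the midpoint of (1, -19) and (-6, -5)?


Midpoint = ((1+-6)/2, (-19+-5)/2) = (-2.5, -12)

(-2.5, -12)


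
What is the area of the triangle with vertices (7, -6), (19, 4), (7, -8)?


Area = |x1(y2-y3) + x2(y3-y1) + x3(y1-y2)| / 2
= |7*(4--8) + 19*(-8--6) + 7*(-6-4)| / 2
= 12

12


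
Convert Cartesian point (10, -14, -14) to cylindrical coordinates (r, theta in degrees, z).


r = sqrt(10^2 + (-14)^2) = 17.2047
theta = atan2(-14, 10) = 305.5377 deg
z = -14

r = 17.2047, theta = 305.5377 deg, z = -14


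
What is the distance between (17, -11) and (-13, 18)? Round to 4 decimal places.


d = sqrt((-13-17)^2 + (18--11)^2) = 41.7253

41.7253


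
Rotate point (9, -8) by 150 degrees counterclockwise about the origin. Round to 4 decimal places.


x' = 9*cos(150) - -8*sin(150) = -3.7942
y' = 9*sin(150) + -8*cos(150) = 11.4282

(-3.7942, 11.4282)


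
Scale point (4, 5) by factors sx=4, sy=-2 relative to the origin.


Scaling: (x*sx, y*sy) = (4*4, 5*-2) = (16, -10)

(16, -10)


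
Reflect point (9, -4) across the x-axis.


Reflection across x-axis: (x, y) -> (x, -y)
(9, -4) -> (9, 4)

(9, 4)


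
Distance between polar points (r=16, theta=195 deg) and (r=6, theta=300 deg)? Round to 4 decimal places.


d = sqrt(r1^2 + r2^2 - 2*r1*r2*cos(t2-t1))
d = sqrt(16^2 + 6^2 - 2*16*6*cos(300-195)) = 18.4849

18.4849


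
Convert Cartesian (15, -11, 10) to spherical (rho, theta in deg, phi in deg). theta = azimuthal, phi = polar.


rho = sqrt(15^2 + (-11)^2 + 10^2) = 21.1187
theta = atan2(-11, 15) = 323.7462 deg
phi = acos(10/21.1187) = 61.7374 deg

rho = 21.1187, theta = 323.7462 deg, phi = 61.7374 deg


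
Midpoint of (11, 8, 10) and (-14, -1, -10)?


Midpoint = ((11+-14)/2, (8+-1)/2, (10+-10)/2) = (-1.5, 3.5, 0)

(-1.5, 3.5, 0)


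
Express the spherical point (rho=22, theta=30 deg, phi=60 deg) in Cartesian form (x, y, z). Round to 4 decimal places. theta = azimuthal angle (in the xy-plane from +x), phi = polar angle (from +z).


x = 22 * sin(60) * cos(30) = 16.5
y = 22 * sin(60) * sin(30) = 9.5263
z = 22 * cos(60) = 11

(16.5, 9.5263, 11)


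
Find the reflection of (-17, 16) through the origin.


Reflection through origin: (x, y) -> (-x, -y)
(-17, 16) -> (17, -16)

(17, -16)


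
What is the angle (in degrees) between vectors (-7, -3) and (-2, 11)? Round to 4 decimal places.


dot = -7*-2 + -3*11 = -19
|u| = 7.6158, |v| = 11.1803
cos(angle) = -0.2231
angle = 102.8937 degrees

102.8937 degrees


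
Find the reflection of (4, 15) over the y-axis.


Reflection across y-axis: (x, y) -> (-x, y)
(4, 15) -> (-4, 15)

(-4, 15)


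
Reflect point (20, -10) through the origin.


Reflection through origin: (x, y) -> (-x, -y)
(20, -10) -> (-20, 10)

(-20, 10)


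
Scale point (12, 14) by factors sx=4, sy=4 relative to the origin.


Scaling: (x*sx, y*sy) = (12*4, 14*4) = (48, 56)

(48, 56)


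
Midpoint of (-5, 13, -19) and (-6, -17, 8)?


Midpoint = ((-5+-6)/2, (13+-17)/2, (-19+8)/2) = (-5.5, -2, -5.5)

(-5.5, -2, -5.5)


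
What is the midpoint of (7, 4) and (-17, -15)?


Midpoint = ((7+-17)/2, (4+-15)/2) = (-5, -5.5)

(-5, -5.5)


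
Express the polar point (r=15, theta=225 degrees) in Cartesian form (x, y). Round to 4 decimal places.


x = 15 * cos(225) = -10.6066
y = 15 * sin(225) = -10.6066

(-10.6066, -10.6066)


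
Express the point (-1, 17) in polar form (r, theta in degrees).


r = sqrt((-1)^2 + 17^2) = 17.0294
theta = atan2(17, -1) = 93.3665 degrees

r = 17.0294, theta = 93.3665 degrees


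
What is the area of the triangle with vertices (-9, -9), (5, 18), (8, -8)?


Area = |x1(y2-y3) + x2(y3-y1) + x3(y1-y2)| / 2
= |-9*(18--8) + 5*(-8--9) + 8*(-9-18)| / 2
= 222.5

222.5


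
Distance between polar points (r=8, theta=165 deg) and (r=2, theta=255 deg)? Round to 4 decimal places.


d = sqrt(r1^2 + r2^2 - 2*r1*r2*cos(t2-t1))
d = sqrt(8^2 + 2^2 - 2*8*2*cos(255-165)) = 8.2462

8.2462


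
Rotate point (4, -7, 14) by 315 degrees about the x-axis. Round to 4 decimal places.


x' = 4
y' = -7*cos(315) - 14*sin(315) = 4.9497
z' = -7*sin(315) + 14*cos(315) = 14.8492

(4, 4.9497, 14.8492)


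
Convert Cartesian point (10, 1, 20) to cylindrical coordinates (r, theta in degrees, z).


r = sqrt(10^2 + 1^2) = 10.0499
theta = atan2(1, 10) = 5.7106 deg
z = 20

r = 10.0499, theta = 5.7106 deg, z = 20


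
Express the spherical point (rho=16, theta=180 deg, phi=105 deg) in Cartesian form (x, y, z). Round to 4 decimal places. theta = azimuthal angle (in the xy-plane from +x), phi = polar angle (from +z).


x = 16 * sin(105) * cos(180) = -15.4548
y = 16 * sin(105) * sin(180) = 0
z = 16 * cos(105) = -4.1411

(-15.4548, 0, -4.1411)


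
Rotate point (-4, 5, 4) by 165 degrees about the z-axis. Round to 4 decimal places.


x' = -4*cos(165) - 5*sin(165) = 2.5696
y' = -4*sin(165) + 5*cos(165) = -5.8649
z' = 4

(2.5696, -5.8649, 4)


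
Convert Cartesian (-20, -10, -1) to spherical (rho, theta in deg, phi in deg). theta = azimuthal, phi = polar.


rho = sqrt((-20)^2 + (-10)^2 + (-1)^2) = 22.383
theta = atan2(-10, -20) = 206.5651 deg
phi = acos(-1/22.383) = 92.5606 deg

rho = 22.383, theta = 206.5651 deg, phi = 92.5606 deg


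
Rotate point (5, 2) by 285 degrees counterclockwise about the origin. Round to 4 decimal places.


x' = 5*cos(285) - 2*sin(285) = 3.2259
y' = 5*sin(285) + 2*cos(285) = -4.312

(3.2259, -4.312)


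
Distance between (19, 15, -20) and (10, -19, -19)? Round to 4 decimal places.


d = sqrt((10-19)^2 + (-19-15)^2 + (-19--20)^2) = 35.1852

35.1852


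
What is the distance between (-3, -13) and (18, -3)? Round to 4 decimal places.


d = sqrt((18--3)^2 + (-3--13)^2) = 23.2594

23.2594


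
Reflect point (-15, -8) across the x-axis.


Reflection across x-axis: (x, y) -> (x, -y)
(-15, -8) -> (-15, 8)

(-15, 8)


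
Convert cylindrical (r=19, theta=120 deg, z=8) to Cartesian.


x = 19 * cos(120) = -9.5
y = 19 * sin(120) = 16.4545
z = 8

(-9.5, 16.4545, 8)


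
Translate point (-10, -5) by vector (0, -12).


Translation: (x+dx, y+dy) = (-10+0, -5+-12) = (-10, -17)

(-10, -17)


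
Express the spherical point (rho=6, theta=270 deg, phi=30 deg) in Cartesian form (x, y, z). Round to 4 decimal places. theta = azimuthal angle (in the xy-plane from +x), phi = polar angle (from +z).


x = 6 * sin(30) * cos(270) = 0
y = 6 * sin(30) * sin(270) = -3
z = 6 * cos(30) = 5.1962

(0, -3, 5.1962)


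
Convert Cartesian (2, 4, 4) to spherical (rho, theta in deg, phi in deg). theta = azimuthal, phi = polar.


rho = sqrt(2^2 + 4^2 + 4^2) = 6
theta = atan2(4, 2) = 63.4349 deg
phi = acos(4/6) = 48.1897 deg

rho = 6, theta = 63.4349 deg, phi = 48.1897 deg


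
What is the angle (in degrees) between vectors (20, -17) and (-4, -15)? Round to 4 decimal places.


dot = 20*-4 + -17*-15 = 175
|u| = 26.2488, |v| = 15.5242
cos(angle) = 0.4295
angle = 64.5669 degrees

64.5669 degrees


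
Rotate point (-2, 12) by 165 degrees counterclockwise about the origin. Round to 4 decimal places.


x' = -2*cos(165) - 12*sin(165) = -1.174
y' = -2*sin(165) + 12*cos(165) = -12.1087

(-1.174, -12.1087)


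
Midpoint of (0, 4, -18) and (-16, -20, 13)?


Midpoint = ((0+-16)/2, (4+-20)/2, (-18+13)/2) = (-8, -8, -2.5)

(-8, -8, -2.5)


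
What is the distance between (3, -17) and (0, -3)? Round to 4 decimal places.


d = sqrt((0-3)^2 + (-3--17)^2) = 14.3178

14.3178


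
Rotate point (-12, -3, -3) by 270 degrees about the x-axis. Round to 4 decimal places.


x' = -12
y' = -3*cos(270) - -3*sin(270) = -3
z' = -3*sin(270) + -3*cos(270) = 3

(-12, -3, 3)


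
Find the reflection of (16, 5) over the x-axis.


Reflection across x-axis: (x, y) -> (x, -y)
(16, 5) -> (16, -5)

(16, -5)


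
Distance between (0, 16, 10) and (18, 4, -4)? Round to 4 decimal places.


d = sqrt((18-0)^2 + (4-16)^2 + (-4-10)^2) = 25.7682

25.7682


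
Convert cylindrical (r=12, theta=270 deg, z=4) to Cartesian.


x = 12 * cos(270) = 0
y = 12 * sin(270) = -12
z = 4

(0, -12, 4)


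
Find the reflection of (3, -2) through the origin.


Reflection through origin: (x, y) -> (-x, -y)
(3, -2) -> (-3, 2)

(-3, 2)


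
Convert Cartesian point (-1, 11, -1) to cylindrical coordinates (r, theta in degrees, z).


r = sqrt((-1)^2 + 11^2) = 11.0454
theta = atan2(11, -1) = 95.1944 deg
z = -1

r = 11.0454, theta = 95.1944 deg, z = -1


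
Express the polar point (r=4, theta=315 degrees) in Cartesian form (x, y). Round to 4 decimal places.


x = 4 * cos(315) = 2.8284
y = 4 * sin(315) = -2.8284

(2.8284, -2.8284)


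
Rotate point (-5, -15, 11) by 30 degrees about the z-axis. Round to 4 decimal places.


x' = -5*cos(30) - -15*sin(30) = 3.1699
y' = -5*sin(30) + -15*cos(30) = -15.4904
z' = 11

(3.1699, -15.4904, 11)


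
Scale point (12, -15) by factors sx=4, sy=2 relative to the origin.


Scaling: (x*sx, y*sy) = (12*4, -15*2) = (48, -30)

(48, -30)


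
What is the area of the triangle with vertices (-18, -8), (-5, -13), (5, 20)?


Area = |x1(y2-y3) + x2(y3-y1) + x3(y1-y2)| / 2
= |-18*(-13-20) + -5*(20--8) + 5*(-8--13)| / 2
= 239.5

239.5


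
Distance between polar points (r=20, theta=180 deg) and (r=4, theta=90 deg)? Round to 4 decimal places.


d = sqrt(r1^2 + r2^2 - 2*r1*r2*cos(t2-t1))
d = sqrt(20^2 + 4^2 - 2*20*4*cos(90-180)) = 20.3961

20.3961


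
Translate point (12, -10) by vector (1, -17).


Translation: (x+dx, y+dy) = (12+1, -10+-17) = (13, -27)

(13, -27)


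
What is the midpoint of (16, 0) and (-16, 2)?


Midpoint = ((16+-16)/2, (0+2)/2) = (0, 1)

(0, 1)


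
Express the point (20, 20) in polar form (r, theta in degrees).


r = sqrt(20^2 + 20^2) = 28.2843
theta = atan2(20, 20) = 45 degrees

r = 28.2843, theta = 45 degrees


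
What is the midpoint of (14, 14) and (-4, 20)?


Midpoint = ((14+-4)/2, (14+20)/2) = (5, 17)

(5, 17)


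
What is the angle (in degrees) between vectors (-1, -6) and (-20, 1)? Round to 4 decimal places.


dot = -1*-20 + -6*1 = 14
|u| = 6.0828, |v| = 20.025
cos(angle) = 0.1149
angle = 83.4001 degrees

83.4001 degrees


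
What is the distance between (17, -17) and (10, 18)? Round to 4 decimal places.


d = sqrt((10-17)^2 + (18--17)^2) = 35.6931

35.6931


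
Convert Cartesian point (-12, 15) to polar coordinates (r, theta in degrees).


r = sqrt((-12)^2 + 15^2) = 19.2094
theta = atan2(15, -12) = 128.6598 degrees

r = 19.2094, theta = 128.6598 degrees


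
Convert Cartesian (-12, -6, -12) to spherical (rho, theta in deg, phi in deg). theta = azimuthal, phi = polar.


rho = sqrt((-12)^2 + (-6)^2 + (-12)^2) = 18
theta = atan2(-6, -12) = 206.5651 deg
phi = acos(-12/18) = 131.8103 deg

rho = 18, theta = 206.5651 deg, phi = 131.8103 deg


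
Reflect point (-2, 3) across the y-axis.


Reflection across y-axis: (x, y) -> (-x, y)
(-2, 3) -> (2, 3)

(2, 3)


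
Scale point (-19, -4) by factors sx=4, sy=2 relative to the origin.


Scaling: (x*sx, y*sy) = (-19*4, -4*2) = (-76, -8)

(-76, -8)


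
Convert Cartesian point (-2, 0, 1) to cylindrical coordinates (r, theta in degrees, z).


r = sqrt((-2)^2 + 0^2) = 2
theta = atan2(0, -2) = 180 deg
z = 1

r = 2, theta = 180 deg, z = 1


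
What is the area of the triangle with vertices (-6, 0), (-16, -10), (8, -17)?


Area = |x1(y2-y3) + x2(y3-y1) + x3(y1-y2)| / 2
= |-6*(-10--17) + -16*(-17-0) + 8*(0--10)| / 2
= 155

155


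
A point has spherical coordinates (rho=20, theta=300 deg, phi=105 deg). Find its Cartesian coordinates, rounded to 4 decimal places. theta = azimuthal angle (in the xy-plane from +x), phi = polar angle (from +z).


x = 20 * sin(105) * cos(300) = 9.6593
y = 20 * sin(105) * sin(300) = -16.7303
z = 20 * cos(105) = -5.1764

(9.6593, -16.7303, -5.1764)


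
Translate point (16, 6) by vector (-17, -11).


Translation: (x+dx, y+dy) = (16+-17, 6+-11) = (-1, -5)

(-1, -5)


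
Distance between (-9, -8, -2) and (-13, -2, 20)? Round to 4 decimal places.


d = sqrt((-13--9)^2 + (-2--8)^2 + (20--2)^2) = 23.1517

23.1517


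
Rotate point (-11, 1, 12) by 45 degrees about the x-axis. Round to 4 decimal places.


x' = -11
y' = 1*cos(45) - 12*sin(45) = -7.7782
z' = 1*sin(45) + 12*cos(45) = 9.1924

(-11, -7.7782, 9.1924)


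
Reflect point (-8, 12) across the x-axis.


Reflection across x-axis: (x, y) -> (x, -y)
(-8, 12) -> (-8, -12)

(-8, -12)


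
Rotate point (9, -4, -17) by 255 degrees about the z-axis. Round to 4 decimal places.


x' = 9*cos(255) - -4*sin(255) = -6.1931
y' = 9*sin(255) + -4*cos(255) = -7.6581
z' = -17

(-6.1931, -7.6581, -17)


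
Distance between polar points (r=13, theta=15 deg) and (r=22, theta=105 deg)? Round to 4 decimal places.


d = sqrt(r1^2 + r2^2 - 2*r1*r2*cos(t2-t1))
d = sqrt(13^2 + 22^2 - 2*13*22*cos(105-15)) = 25.5539

25.5539


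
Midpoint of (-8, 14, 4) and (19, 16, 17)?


Midpoint = ((-8+19)/2, (14+16)/2, (4+17)/2) = (5.5, 15, 10.5)

(5.5, 15, 10.5)


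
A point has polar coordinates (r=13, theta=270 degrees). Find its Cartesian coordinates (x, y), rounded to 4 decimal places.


x = 13 * cos(270) = 0
y = 13 * sin(270) = -13

(0, -13)


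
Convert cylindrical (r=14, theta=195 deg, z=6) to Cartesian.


x = 14 * cos(195) = -13.523
y = 14 * sin(195) = -3.6235
z = 6

(-13.523, -3.6235, 6)


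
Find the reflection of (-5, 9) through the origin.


Reflection through origin: (x, y) -> (-x, -y)
(-5, 9) -> (5, -9)

(5, -9)


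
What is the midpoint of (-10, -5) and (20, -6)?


Midpoint = ((-10+20)/2, (-5+-6)/2) = (5, -5.5)

(5, -5.5)


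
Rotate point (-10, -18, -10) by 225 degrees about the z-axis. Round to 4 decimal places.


x' = -10*cos(225) - -18*sin(225) = -5.6569
y' = -10*sin(225) + -18*cos(225) = 19.799
z' = -10

(-5.6569, 19.799, -10)


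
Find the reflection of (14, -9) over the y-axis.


Reflection across y-axis: (x, y) -> (-x, y)
(14, -9) -> (-14, -9)

(-14, -9)


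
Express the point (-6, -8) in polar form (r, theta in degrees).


r = sqrt((-6)^2 + (-8)^2) = 10
theta = atan2(-8, -6) = 233.1301 degrees

r = 10, theta = 233.1301 degrees


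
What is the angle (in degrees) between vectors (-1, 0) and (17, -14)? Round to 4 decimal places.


dot = -1*17 + 0*-14 = -17
|u| = 1, |v| = 22.0227
cos(angle) = -0.7719
angle = 140.5275 degrees

140.5275 degrees


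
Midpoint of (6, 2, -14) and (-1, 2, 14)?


Midpoint = ((6+-1)/2, (2+2)/2, (-14+14)/2) = (2.5, 2, 0)

(2.5, 2, 0)


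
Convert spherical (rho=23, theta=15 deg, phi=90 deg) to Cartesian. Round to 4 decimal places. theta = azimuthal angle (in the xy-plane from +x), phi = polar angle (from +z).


x = 23 * sin(90) * cos(15) = 22.2163
y = 23 * sin(90) * sin(15) = 5.9528
z = 23 * cos(90) = 0

(22.2163, 5.9528, 0)


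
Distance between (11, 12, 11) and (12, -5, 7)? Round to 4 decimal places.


d = sqrt((12-11)^2 + (-5-12)^2 + (7-11)^2) = 17.4929

17.4929


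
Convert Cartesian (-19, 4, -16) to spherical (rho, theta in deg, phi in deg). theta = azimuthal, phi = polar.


rho = sqrt((-19)^2 + 4^2 + (-16)^2) = 25.1595
theta = atan2(4, -19) = 168.1113 deg
phi = acos(-16/25.1595) = 129.49 deg

rho = 25.1595, theta = 168.1113 deg, phi = 129.49 deg


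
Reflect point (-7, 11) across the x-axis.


Reflection across x-axis: (x, y) -> (x, -y)
(-7, 11) -> (-7, -11)

(-7, -11)


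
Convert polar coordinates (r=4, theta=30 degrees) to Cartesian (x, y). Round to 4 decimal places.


x = 4 * cos(30) = 3.4641
y = 4 * sin(30) = 2

(3.4641, 2)


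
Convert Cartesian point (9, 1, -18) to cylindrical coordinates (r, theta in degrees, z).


r = sqrt(9^2 + 1^2) = 9.0554
theta = atan2(1, 9) = 6.3402 deg
z = -18

r = 9.0554, theta = 6.3402 deg, z = -18


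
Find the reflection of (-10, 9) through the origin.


Reflection through origin: (x, y) -> (-x, -y)
(-10, 9) -> (10, -9)

(10, -9)


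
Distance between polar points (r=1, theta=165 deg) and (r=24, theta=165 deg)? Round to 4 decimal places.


d = sqrt(r1^2 + r2^2 - 2*r1*r2*cos(t2-t1))
d = sqrt(1^2 + 24^2 - 2*1*24*cos(165-165)) = 23

23


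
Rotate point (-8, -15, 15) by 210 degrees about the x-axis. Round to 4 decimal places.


x' = -8
y' = -15*cos(210) - 15*sin(210) = 20.4904
z' = -15*sin(210) + 15*cos(210) = -5.4904

(-8, 20.4904, -5.4904)


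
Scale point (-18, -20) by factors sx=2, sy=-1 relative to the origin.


Scaling: (x*sx, y*sy) = (-18*2, -20*-1) = (-36, 20)

(-36, 20)


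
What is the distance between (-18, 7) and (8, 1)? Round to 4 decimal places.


d = sqrt((8--18)^2 + (1-7)^2) = 26.6833

26.6833


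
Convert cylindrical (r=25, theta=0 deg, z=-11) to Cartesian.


x = 25 * cos(0) = 25
y = 25 * sin(0) = 0
z = -11

(25, 0, -11)


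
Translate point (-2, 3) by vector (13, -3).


Translation: (x+dx, y+dy) = (-2+13, 3+-3) = (11, 0)

(11, 0)


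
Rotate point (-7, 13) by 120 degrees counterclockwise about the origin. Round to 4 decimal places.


x' = -7*cos(120) - 13*sin(120) = -7.7583
y' = -7*sin(120) + 13*cos(120) = -12.5622

(-7.7583, -12.5622)


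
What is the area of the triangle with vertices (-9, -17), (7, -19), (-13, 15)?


Area = |x1(y2-y3) + x2(y3-y1) + x3(y1-y2)| / 2
= |-9*(-19-15) + 7*(15--17) + -13*(-17--19)| / 2
= 252

252


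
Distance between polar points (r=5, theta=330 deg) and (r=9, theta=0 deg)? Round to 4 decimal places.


d = sqrt(r1^2 + r2^2 - 2*r1*r2*cos(t2-t1))
d = sqrt(5^2 + 9^2 - 2*5*9*cos(0-330)) = 5.297

5.297


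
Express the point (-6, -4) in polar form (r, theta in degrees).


r = sqrt((-6)^2 + (-4)^2) = 7.2111
theta = atan2(-4, -6) = 213.6901 degrees

r = 7.2111, theta = 213.6901 degrees


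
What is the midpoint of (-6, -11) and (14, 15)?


Midpoint = ((-6+14)/2, (-11+15)/2) = (4, 2)

(4, 2)


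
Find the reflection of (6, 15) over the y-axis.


Reflection across y-axis: (x, y) -> (-x, y)
(6, 15) -> (-6, 15)

(-6, 15)


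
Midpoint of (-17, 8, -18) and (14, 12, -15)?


Midpoint = ((-17+14)/2, (8+12)/2, (-18+-15)/2) = (-1.5, 10, -16.5)

(-1.5, 10, -16.5)


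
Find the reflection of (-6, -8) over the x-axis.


Reflection across x-axis: (x, y) -> (x, -y)
(-6, -8) -> (-6, 8)

(-6, 8)


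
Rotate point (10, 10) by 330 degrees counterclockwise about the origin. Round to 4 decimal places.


x' = 10*cos(330) - 10*sin(330) = 13.6603
y' = 10*sin(330) + 10*cos(330) = 3.6603

(13.6603, 3.6603)


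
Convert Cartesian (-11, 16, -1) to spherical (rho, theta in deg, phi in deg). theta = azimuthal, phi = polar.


rho = sqrt((-11)^2 + 16^2 + (-1)^2) = 19.4422
theta = atan2(16, -11) = 124.5085 deg
phi = acos(-1/19.4422) = 92.9483 deg

rho = 19.4422, theta = 124.5085 deg, phi = 92.9483 deg


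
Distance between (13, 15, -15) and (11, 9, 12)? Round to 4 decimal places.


d = sqrt((11-13)^2 + (9-15)^2 + (12--15)^2) = 27.7308

27.7308


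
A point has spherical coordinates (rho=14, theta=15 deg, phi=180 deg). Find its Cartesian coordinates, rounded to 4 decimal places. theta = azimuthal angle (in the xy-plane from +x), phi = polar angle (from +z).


x = 14 * sin(180) * cos(15) = 0
y = 14 * sin(180) * sin(15) = 0
z = 14 * cos(180) = -14

(0, 0, -14)


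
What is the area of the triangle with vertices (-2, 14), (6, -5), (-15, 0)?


Area = |x1(y2-y3) + x2(y3-y1) + x3(y1-y2)| / 2
= |-2*(-5-0) + 6*(0-14) + -15*(14--5)| / 2
= 179.5

179.5


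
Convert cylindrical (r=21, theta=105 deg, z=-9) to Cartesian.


x = 21 * cos(105) = -5.4352
y = 21 * sin(105) = 20.2844
z = -9

(-5.4352, 20.2844, -9)


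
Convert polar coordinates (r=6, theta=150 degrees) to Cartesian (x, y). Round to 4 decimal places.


x = 6 * cos(150) = -5.1962
y = 6 * sin(150) = 3

(-5.1962, 3)


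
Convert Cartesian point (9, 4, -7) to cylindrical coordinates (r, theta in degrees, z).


r = sqrt(9^2 + 4^2) = 9.8489
theta = atan2(4, 9) = 23.9625 deg
z = -7

r = 9.8489, theta = 23.9625 deg, z = -7


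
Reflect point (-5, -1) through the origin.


Reflection through origin: (x, y) -> (-x, -y)
(-5, -1) -> (5, 1)

(5, 1)


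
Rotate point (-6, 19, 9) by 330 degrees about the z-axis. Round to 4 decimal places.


x' = -6*cos(330) - 19*sin(330) = 4.3038
y' = -6*sin(330) + 19*cos(330) = 19.4545
z' = 9

(4.3038, 19.4545, 9)


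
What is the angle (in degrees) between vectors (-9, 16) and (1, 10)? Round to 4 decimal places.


dot = -9*1 + 16*10 = 151
|u| = 18.3576, |v| = 10.0499
cos(angle) = 0.8185
angle = 35.0683 degrees

35.0683 degrees


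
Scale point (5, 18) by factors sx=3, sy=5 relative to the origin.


Scaling: (x*sx, y*sy) = (5*3, 18*5) = (15, 90)

(15, 90)


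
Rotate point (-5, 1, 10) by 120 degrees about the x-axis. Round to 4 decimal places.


x' = -5
y' = 1*cos(120) - 10*sin(120) = -9.1603
z' = 1*sin(120) + 10*cos(120) = -4.134

(-5, -9.1603, -4.134)


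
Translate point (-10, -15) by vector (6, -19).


Translation: (x+dx, y+dy) = (-10+6, -15+-19) = (-4, -34)

(-4, -34)


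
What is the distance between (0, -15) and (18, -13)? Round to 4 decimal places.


d = sqrt((18-0)^2 + (-13--15)^2) = 18.1108

18.1108


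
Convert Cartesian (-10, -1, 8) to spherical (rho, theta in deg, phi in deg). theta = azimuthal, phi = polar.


rho = sqrt((-10)^2 + (-1)^2 + 8^2) = 12.8452
theta = atan2(-1, -10) = 185.7106 deg
phi = acos(8/12.8452) = 51.4792 deg

rho = 12.8452, theta = 185.7106 deg, phi = 51.4792 deg


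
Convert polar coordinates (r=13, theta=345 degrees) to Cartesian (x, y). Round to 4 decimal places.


x = 13 * cos(345) = 12.557
y = 13 * sin(345) = -3.3646

(12.557, -3.3646)


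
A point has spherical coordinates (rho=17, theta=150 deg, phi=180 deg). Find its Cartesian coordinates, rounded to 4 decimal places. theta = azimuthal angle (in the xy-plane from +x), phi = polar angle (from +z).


x = 17 * sin(180) * cos(150) = 0
y = 17 * sin(180) * sin(150) = 0
z = 17 * cos(180) = -17

(0, 0, -17)
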